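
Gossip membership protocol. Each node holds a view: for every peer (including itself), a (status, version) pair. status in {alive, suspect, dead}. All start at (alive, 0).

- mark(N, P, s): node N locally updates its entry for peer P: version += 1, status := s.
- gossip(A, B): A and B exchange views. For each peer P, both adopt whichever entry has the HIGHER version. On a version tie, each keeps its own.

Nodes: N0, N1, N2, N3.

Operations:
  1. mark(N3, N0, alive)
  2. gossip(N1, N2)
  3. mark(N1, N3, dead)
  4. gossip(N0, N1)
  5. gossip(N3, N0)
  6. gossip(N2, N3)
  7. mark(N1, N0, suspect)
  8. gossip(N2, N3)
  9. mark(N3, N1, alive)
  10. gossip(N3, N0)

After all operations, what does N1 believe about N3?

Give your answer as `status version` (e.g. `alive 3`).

Op 1: N3 marks N0=alive -> (alive,v1)
Op 2: gossip N1<->N2 -> N1.N0=(alive,v0) N1.N1=(alive,v0) N1.N2=(alive,v0) N1.N3=(alive,v0) | N2.N0=(alive,v0) N2.N1=(alive,v0) N2.N2=(alive,v0) N2.N3=(alive,v0)
Op 3: N1 marks N3=dead -> (dead,v1)
Op 4: gossip N0<->N1 -> N0.N0=(alive,v0) N0.N1=(alive,v0) N0.N2=(alive,v0) N0.N3=(dead,v1) | N1.N0=(alive,v0) N1.N1=(alive,v0) N1.N2=(alive,v0) N1.N3=(dead,v1)
Op 5: gossip N3<->N0 -> N3.N0=(alive,v1) N3.N1=(alive,v0) N3.N2=(alive,v0) N3.N3=(dead,v1) | N0.N0=(alive,v1) N0.N1=(alive,v0) N0.N2=(alive,v0) N0.N3=(dead,v1)
Op 6: gossip N2<->N3 -> N2.N0=(alive,v1) N2.N1=(alive,v0) N2.N2=(alive,v0) N2.N3=(dead,v1) | N3.N0=(alive,v1) N3.N1=(alive,v0) N3.N2=(alive,v0) N3.N3=(dead,v1)
Op 7: N1 marks N0=suspect -> (suspect,v1)
Op 8: gossip N2<->N3 -> N2.N0=(alive,v1) N2.N1=(alive,v0) N2.N2=(alive,v0) N2.N3=(dead,v1) | N3.N0=(alive,v1) N3.N1=(alive,v0) N3.N2=(alive,v0) N3.N3=(dead,v1)
Op 9: N3 marks N1=alive -> (alive,v1)
Op 10: gossip N3<->N0 -> N3.N0=(alive,v1) N3.N1=(alive,v1) N3.N2=(alive,v0) N3.N3=(dead,v1) | N0.N0=(alive,v1) N0.N1=(alive,v1) N0.N2=(alive,v0) N0.N3=(dead,v1)

Answer: dead 1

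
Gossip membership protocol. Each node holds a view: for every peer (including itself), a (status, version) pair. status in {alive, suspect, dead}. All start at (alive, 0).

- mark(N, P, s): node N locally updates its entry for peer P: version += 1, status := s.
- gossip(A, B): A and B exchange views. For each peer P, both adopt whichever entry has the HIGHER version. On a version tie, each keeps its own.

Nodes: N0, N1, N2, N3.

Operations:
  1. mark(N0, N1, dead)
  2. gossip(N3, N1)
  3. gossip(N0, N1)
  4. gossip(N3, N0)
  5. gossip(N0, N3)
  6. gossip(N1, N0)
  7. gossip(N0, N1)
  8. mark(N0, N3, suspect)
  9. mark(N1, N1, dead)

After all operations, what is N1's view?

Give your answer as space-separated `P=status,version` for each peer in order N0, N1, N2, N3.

Op 1: N0 marks N1=dead -> (dead,v1)
Op 2: gossip N3<->N1 -> N3.N0=(alive,v0) N3.N1=(alive,v0) N3.N2=(alive,v0) N3.N3=(alive,v0) | N1.N0=(alive,v0) N1.N1=(alive,v0) N1.N2=(alive,v0) N1.N3=(alive,v0)
Op 3: gossip N0<->N1 -> N0.N0=(alive,v0) N0.N1=(dead,v1) N0.N2=(alive,v0) N0.N3=(alive,v0) | N1.N0=(alive,v0) N1.N1=(dead,v1) N1.N2=(alive,v0) N1.N3=(alive,v0)
Op 4: gossip N3<->N0 -> N3.N0=(alive,v0) N3.N1=(dead,v1) N3.N2=(alive,v0) N3.N3=(alive,v0) | N0.N0=(alive,v0) N0.N1=(dead,v1) N0.N2=(alive,v0) N0.N3=(alive,v0)
Op 5: gossip N0<->N3 -> N0.N0=(alive,v0) N0.N1=(dead,v1) N0.N2=(alive,v0) N0.N3=(alive,v0) | N3.N0=(alive,v0) N3.N1=(dead,v1) N3.N2=(alive,v0) N3.N3=(alive,v0)
Op 6: gossip N1<->N0 -> N1.N0=(alive,v0) N1.N1=(dead,v1) N1.N2=(alive,v0) N1.N3=(alive,v0) | N0.N0=(alive,v0) N0.N1=(dead,v1) N0.N2=(alive,v0) N0.N3=(alive,v0)
Op 7: gossip N0<->N1 -> N0.N0=(alive,v0) N0.N1=(dead,v1) N0.N2=(alive,v0) N0.N3=(alive,v0) | N1.N0=(alive,v0) N1.N1=(dead,v1) N1.N2=(alive,v0) N1.N3=(alive,v0)
Op 8: N0 marks N3=suspect -> (suspect,v1)
Op 9: N1 marks N1=dead -> (dead,v2)

Answer: N0=alive,0 N1=dead,2 N2=alive,0 N3=alive,0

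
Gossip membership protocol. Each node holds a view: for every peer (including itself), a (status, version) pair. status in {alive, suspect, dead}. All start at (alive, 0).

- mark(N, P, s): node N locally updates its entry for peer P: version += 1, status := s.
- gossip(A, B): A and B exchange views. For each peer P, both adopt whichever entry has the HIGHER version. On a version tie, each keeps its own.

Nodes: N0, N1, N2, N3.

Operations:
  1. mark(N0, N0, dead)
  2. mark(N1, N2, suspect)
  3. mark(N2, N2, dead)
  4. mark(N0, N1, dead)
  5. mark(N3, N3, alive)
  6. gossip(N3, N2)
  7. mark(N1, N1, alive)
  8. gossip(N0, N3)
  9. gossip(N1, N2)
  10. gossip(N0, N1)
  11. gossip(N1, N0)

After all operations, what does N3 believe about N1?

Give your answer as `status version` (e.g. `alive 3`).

Op 1: N0 marks N0=dead -> (dead,v1)
Op 2: N1 marks N2=suspect -> (suspect,v1)
Op 3: N2 marks N2=dead -> (dead,v1)
Op 4: N0 marks N1=dead -> (dead,v1)
Op 5: N3 marks N3=alive -> (alive,v1)
Op 6: gossip N3<->N2 -> N3.N0=(alive,v0) N3.N1=(alive,v0) N3.N2=(dead,v1) N3.N3=(alive,v1) | N2.N0=(alive,v0) N2.N1=(alive,v0) N2.N2=(dead,v1) N2.N3=(alive,v1)
Op 7: N1 marks N1=alive -> (alive,v1)
Op 8: gossip N0<->N3 -> N0.N0=(dead,v1) N0.N1=(dead,v1) N0.N2=(dead,v1) N0.N3=(alive,v1) | N3.N0=(dead,v1) N3.N1=(dead,v1) N3.N2=(dead,v1) N3.N3=(alive,v1)
Op 9: gossip N1<->N2 -> N1.N0=(alive,v0) N1.N1=(alive,v1) N1.N2=(suspect,v1) N1.N3=(alive,v1) | N2.N0=(alive,v0) N2.N1=(alive,v1) N2.N2=(dead,v1) N2.N3=(alive,v1)
Op 10: gossip N0<->N1 -> N0.N0=(dead,v1) N0.N1=(dead,v1) N0.N2=(dead,v1) N0.N3=(alive,v1) | N1.N0=(dead,v1) N1.N1=(alive,v1) N1.N2=(suspect,v1) N1.N3=(alive,v1)
Op 11: gossip N1<->N0 -> N1.N0=(dead,v1) N1.N1=(alive,v1) N1.N2=(suspect,v1) N1.N3=(alive,v1) | N0.N0=(dead,v1) N0.N1=(dead,v1) N0.N2=(dead,v1) N0.N3=(alive,v1)

Answer: dead 1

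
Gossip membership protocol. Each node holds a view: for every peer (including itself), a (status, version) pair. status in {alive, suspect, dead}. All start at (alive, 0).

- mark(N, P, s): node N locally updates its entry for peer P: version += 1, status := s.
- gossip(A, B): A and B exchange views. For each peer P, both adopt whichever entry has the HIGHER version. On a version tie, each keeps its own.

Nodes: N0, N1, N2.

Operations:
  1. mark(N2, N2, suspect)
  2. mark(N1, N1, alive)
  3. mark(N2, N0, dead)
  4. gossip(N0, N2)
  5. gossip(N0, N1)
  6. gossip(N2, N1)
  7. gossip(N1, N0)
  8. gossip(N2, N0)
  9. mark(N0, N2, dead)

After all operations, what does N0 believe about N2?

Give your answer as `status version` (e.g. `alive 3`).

Op 1: N2 marks N2=suspect -> (suspect,v1)
Op 2: N1 marks N1=alive -> (alive,v1)
Op 3: N2 marks N0=dead -> (dead,v1)
Op 4: gossip N0<->N2 -> N0.N0=(dead,v1) N0.N1=(alive,v0) N0.N2=(suspect,v1) | N2.N0=(dead,v1) N2.N1=(alive,v0) N2.N2=(suspect,v1)
Op 5: gossip N0<->N1 -> N0.N0=(dead,v1) N0.N1=(alive,v1) N0.N2=(suspect,v1) | N1.N0=(dead,v1) N1.N1=(alive,v1) N1.N2=(suspect,v1)
Op 6: gossip N2<->N1 -> N2.N0=(dead,v1) N2.N1=(alive,v1) N2.N2=(suspect,v1) | N1.N0=(dead,v1) N1.N1=(alive,v1) N1.N2=(suspect,v1)
Op 7: gossip N1<->N0 -> N1.N0=(dead,v1) N1.N1=(alive,v1) N1.N2=(suspect,v1) | N0.N0=(dead,v1) N0.N1=(alive,v1) N0.N2=(suspect,v1)
Op 8: gossip N2<->N0 -> N2.N0=(dead,v1) N2.N1=(alive,v1) N2.N2=(suspect,v1) | N0.N0=(dead,v1) N0.N1=(alive,v1) N0.N2=(suspect,v1)
Op 9: N0 marks N2=dead -> (dead,v2)

Answer: dead 2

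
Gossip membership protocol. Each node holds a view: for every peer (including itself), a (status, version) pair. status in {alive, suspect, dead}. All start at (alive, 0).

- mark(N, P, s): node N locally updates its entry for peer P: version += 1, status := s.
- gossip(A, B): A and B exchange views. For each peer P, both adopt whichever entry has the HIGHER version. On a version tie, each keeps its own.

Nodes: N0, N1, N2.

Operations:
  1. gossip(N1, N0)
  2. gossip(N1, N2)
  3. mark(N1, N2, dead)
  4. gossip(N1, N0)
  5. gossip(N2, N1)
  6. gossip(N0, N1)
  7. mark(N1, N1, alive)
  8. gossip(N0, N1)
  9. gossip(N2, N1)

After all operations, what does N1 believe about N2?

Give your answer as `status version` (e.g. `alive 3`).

Op 1: gossip N1<->N0 -> N1.N0=(alive,v0) N1.N1=(alive,v0) N1.N2=(alive,v0) | N0.N0=(alive,v0) N0.N1=(alive,v0) N0.N2=(alive,v0)
Op 2: gossip N1<->N2 -> N1.N0=(alive,v0) N1.N1=(alive,v0) N1.N2=(alive,v0) | N2.N0=(alive,v0) N2.N1=(alive,v0) N2.N2=(alive,v0)
Op 3: N1 marks N2=dead -> (dead,v1)
Op 4: gossip N1<->N0 -> N1.N0=(alive,v0) N1.N1=(alive,v0) N1.N2=(dead,v1) | N0.N0=(alive,v0) N0.N1=(alive,v0) N0.N2=(dead,v1)
Op 5: gossip N2<->N1 -> N2.N0=(alive,v0) N2.N1=(alive,v0) N2.N2=(dead,v1) | N1.N0=(alive,v0) N1.N1=(alive,v0) N1.N2=(dead,v1)
Op 6: gossip N0<->N1 -> N0.N0=(alive,v0) N0.N1=(alive,v0) N0.N2=(dead,v1) | N1.N0=(alive,v0) N1.N1=(alive,v0) N1.N2=(dead,v1)
Op 7: N1 marks N1=alive -> (alive,v1)
Op 8: gossip N0<->N1 -> N0.N0=(alive,v0) N0.N1=(alive,v1) N0.N2=(dead,v1) | N1.N0=(alive,v0) N1.N1=(alive,v1) N1.N2=(dead,v1)
Op 9: gossip N2<->N1 -> N2.N0=(alive,v0) N2.N1=(alive,v1) N2.N2=(dead,v1) | N1.N0=(alive,v0) N1.N1=(alive,v1) N1.N2=(dead,v1)

Answer: dead 1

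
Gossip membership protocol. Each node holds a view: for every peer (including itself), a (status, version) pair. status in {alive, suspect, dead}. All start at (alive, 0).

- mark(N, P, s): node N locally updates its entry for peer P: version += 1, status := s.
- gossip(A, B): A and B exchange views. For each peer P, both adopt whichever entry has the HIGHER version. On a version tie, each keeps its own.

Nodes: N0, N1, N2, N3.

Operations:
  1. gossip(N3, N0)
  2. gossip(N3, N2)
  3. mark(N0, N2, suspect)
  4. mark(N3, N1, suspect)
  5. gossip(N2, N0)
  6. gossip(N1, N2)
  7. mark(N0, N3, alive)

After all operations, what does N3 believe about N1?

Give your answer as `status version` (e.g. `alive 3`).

Answer: suspect 1

Derivation:
Op 1: gossip N3<->N0 -> N3.N0=(alive,v0) N3.N1=(alive,v0) N3.N2=(alive,v0) N3.N3=(alive,v0) | N0.N0=(alive,v0) N0.N1=(alive,v0) N0.N2=(alive,v0) N0.N3=(alive,v0)
Op 2: gossip N3<->N2 -> N3.N0=(alive,v0) N3.N1=(alive,v0) N3.N2=(alive,v0) N3.N3=(alive,v0) | N2.N0=(alive,v0) N2.N1=(alive,v0) N2.N2=(alive,v0) N2.N3=(alive,v0)
Op 3: N0 marks N2=suspect -> (suspect,v1)
Op 4: N3 marks N1=suspect -> (suspect,v1)
Op 5: gossip N2<->N0 -> N2.N0=(alive,v0) N2.N1=(alive,v0) N2.N2=(suspect,v1) N2.N3=(alive,v0) | N0.N0=(alive,v0) N0.N1=(alive,v0) N0.N2=(suspect,v1) N0.N3=(alive,v0)
Op 6: gossip N1<->N2 -> N1.N0=(alive,v0) N1.N1=(alive,v0) N1.N2=(suspect,v1) N1.N3=(alive,v0) | N2.N0=(alive,v0) N2.N1=(alive,v0) N2.N2=(suspect,v1) N2.N3=(alive,v0)
Op 7: N0 marks N3=alive -> (alive,v1)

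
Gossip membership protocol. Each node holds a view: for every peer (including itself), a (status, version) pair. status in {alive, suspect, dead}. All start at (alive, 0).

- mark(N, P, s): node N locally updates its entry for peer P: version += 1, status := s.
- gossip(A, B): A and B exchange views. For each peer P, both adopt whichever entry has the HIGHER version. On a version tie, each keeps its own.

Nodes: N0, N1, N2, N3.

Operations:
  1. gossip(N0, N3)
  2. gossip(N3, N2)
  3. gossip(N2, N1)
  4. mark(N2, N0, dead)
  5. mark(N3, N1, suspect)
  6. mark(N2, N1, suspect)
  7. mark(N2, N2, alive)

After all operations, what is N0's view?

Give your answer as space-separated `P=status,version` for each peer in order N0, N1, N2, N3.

Answer: N0=alive,0 N1=alive,0 N2=alive,0 N3=alive,0

Derivation:
Op 1: gossip N0<->N3 -> N0.N0=(alive,v0) N0.N1=(alive,v0) N0.N2=(alive,v0) N0.N3=(alive,v0) | N3.N0=(alive,v0) N3.N1=(alive,v0) N3.N2=(alive,v0) N3.N3=(alive,v0)
Op 2: gossip N3<->N2 -> N3.N0=(alive,v0) N3.N1=(alive,v0) N3.N2=(alive,v0) N3.N3=(alive,v0) | N2.N0=(alive,v0) N2.N1=(alive,v0) N2.N2=(alive,v0) N2.N3=(alive,v0)
Op 3: gossip N2<->N1 -> N2.N0=(alive,v0) N2.N1=(alive,v0) N2.N2=(alive,v0) N2.N3=(alive,v0) | N1.N0=(alive,v0) N1.N1=(alive,v0) N1.N2=(alive,v0) N1.N3=(alive,v0)
Op 4: N2 marks N0=dead -> (dead,v1)
Op 5: N3 marks N1=suspect -> (suspect,v1)
Op 6: N2 marks N1=suspect -> (suspect,v1)
Op 7: N2 marks N2=alive -> (alive,v1)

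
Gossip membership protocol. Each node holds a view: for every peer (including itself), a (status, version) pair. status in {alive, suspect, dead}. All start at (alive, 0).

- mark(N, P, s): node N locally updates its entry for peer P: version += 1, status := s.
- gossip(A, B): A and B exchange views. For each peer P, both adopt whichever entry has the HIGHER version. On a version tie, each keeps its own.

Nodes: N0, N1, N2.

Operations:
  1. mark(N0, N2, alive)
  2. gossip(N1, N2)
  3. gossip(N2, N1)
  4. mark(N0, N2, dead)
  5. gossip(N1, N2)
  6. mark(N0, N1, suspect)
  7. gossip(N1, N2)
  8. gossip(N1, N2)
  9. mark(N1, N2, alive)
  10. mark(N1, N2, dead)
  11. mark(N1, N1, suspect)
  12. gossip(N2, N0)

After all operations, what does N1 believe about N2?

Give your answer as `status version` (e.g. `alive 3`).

Op 1: N0 marks N2=alive -> (alive,v1)
Op 2: gossip N1<->N2 -> N1.N0=(alive,v0) N1.N1=(alive,v0) N1.N2=(alive,v0) | N2.N0=(alive,v0) N2.N1=(alive,v0) N2.N2=(alive,v0)
Op 3: gossip N2<->N1 -> N2.N0=(alive,v0) N2.N1=(alive,v0) N2.N2=(alive,v0) | N1.N0=(alive,v0) N1.N1=(alive,v0) N1.N2=(alive,v0)
Op 4: N0 marks N2=dead -> (dead,v2)
Op 5: gossip N1<->N2 -> N1.N0=(alive,v0) N1.N1=(alive,v0) N1.N2=(alive,v0) | N2.N0=(alive,v0) N2.N1=(alive,v0) N2.N2=(alive,v0)
Op 6: N0 marks N1=suspect -> (suspect,v1)
Op 7: gossip N1<->N2 -> N1.N0=(alive,v0) N1.N1=(alive,v0) N1.N2=(alive,v0) | N2.N0=(alive,v0) N2.N1=(alive,v0) N2.N2=(alive,v0)
Op 8: gossip N1<->N2 -> N1.N0=(alive,v0) N1.N1=(alive,v0) N1.N2=(alive,v0) | N2.N0=(alive,v0) N2.N1=(alive,v0) N2.N2=(alive,v0)
Op 9: N1 marks N2=alive -> (alive,v1)
Op 10: N1 marks N2=dead -> (dead,v2)
Op 11: N1 marks N1=suspect -> (suspect,v1)
Op 12: gossip N2<->N0 -> N2.N0=(alive,v0) N2.N1=(suspect,v1) N2.N2=(dead,v2) | N0.N0=(alive,v0) N0.N1=(suspect,v1) N0.N2=(dead,v2)

Answer: dead 2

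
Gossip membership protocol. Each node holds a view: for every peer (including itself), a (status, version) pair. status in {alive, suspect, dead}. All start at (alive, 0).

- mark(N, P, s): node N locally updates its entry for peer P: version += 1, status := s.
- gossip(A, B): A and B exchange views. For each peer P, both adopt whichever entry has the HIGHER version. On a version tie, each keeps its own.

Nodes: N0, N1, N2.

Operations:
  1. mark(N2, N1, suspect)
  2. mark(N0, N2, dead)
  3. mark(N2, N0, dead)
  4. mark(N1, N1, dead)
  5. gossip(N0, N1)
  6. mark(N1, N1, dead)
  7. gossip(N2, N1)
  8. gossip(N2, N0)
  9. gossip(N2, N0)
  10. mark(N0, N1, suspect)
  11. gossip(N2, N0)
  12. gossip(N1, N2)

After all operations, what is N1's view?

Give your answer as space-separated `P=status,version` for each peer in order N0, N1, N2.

Answer: N0=dead,1 N1=suspect,3 N2=dead,1

Derivation:
Op 1: N2 marks N1=suspect -> (suspect,v1)
Op 2: N0 marks N2=dead -> (dead,v1)
Op 3: N2 marks N0=dead -> (dead,v1)
Op 4: N1 marks N1=dead -> (dead,v1)
Op 5: gossip N0<->N1 -> N0.N0=(alive,v0) N0.N1=(dead,v1) N0.N2=(dead,v1) | N1.N0=(alive,v0) N1.N1=(dead,v1) N1.N2=(dead,v1)
Op 6: N1 marks N1=dead -> (dead,v2)
Op 7: gossip N2<->N1 -> N2.N0=(dead,v1) N2.N1=(dead,v2) N2.N2=(dead,v1) | N1.N0=(dead,v1) N1.N1=(dead,v2) N1.N2=(dead,v1)
Op 8: gossip N2<->N0 -> N2.N0=(dead,v1) N2.N1=(dead,v2) N2.N2=(dead,v1) | N0.N0=(dead,v1) N0.N1=(dead,v2) N0.N2=(dead,v1)
Op 9: gossip N2<->N0 -> N2.N0=(dead,v1) N2.N1=(dead,v2) N2.N2=(dead,v1) | N0.N0=(dead,v1) N0.N1=(dead,v2) N0.N2=(dead,v1)
Op 10: N0 marks N1=suspect -> (suspect,v3)
Op 11: gossip N2<->N0 -> N2.N0=(dead,v1) N2.N1=(suspect,v3) N2.N2=(dead,v1) | N0.N0=(dead,v1) N0.N1=(suspect,v3) N0.N2=(dead,v1)
Op 12: gossip N1<->N2 -> N1.N0=(dead,v1) N1.N1=(suspect,v3) N1.N2=(dead,v1) | N2.N0=(dead,v1) N2.N1=(suspect,v3) N2.N2=(dead,v1)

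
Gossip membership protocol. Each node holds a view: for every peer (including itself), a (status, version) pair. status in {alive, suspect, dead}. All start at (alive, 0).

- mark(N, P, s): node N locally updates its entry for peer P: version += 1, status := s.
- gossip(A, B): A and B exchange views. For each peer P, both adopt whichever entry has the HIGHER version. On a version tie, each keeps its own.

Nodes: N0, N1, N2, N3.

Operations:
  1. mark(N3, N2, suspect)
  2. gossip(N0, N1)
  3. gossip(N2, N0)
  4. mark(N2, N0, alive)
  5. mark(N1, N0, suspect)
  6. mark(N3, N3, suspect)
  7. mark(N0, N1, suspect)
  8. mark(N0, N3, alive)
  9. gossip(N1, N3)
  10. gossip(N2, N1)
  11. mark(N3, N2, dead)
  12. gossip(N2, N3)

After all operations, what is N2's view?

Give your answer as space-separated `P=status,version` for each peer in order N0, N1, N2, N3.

Op 1: N3 marks N2=suspect -> (suspect,v1)
Op 2: gossip N0<->N1 -> N0.N0=(alive,v0) N0.N1=(alive,v0) N0.N2=(alive,v0) N0.N3=(alive,v0) | N1.N0=(alive,v0) N1.N1=(alive,v0) N1.N2=(alive,v0) N1.N3=(alive,v0)
Op 3: gossip N2<->N0 -> N2.N0=(alive,v0) N2.N1=(alive,v0) N2.N2=(alive,v0) N2.N3=(alive,v0) | N0.N0=(alive,v0) N0.N1=(alive,v0) N0.N2=(alive,v0) N0.N3=(alive,v0)
Op 4: N2 marks N0=alive -> (alive,v1)
Op 5: N1 marks N0=suspect -> (suspect,v1)
Op 6: N3 marks N3=suspect -> (suspect,v1)
Op 7: N0 marks N1=suspect -> (suspect,v1)
Op 8: N0 marks N3=alive -> (alive,v1)
Op 9: gossip N1<->N3 -> N1.N0=(suspect,v1) N1.N1=(alive,v0) N1.N2=(suspect,v1) N1.N3=(suspect,v1) | N3.N0=(suspect,v1) N3.N1=(alive,v0) N3.N2=(suspect,v1) N3.N3=(suspect,v1)
Op 10: gossip N2<->N1 -> N2.N0=(alive,v1) N2.N1=(alive,v0) N2.N2=(suspect,v1) N2.N3=(suspect,v1) | N1.N0=(suspect,v1) N1.N1=(alive,v0) N1.N2=(suspect,v1) N1.N3=(suspect,v1)
Op 11: N3 marks N2=dead -> (dead,v2)
Op 12: gossip N2<->N3 -> N2.N0=(alive,v1) N2.N1=(alive,v0) N2.N2=(dead,v2) N2.N3=(suspect,v1) | N3.N0=(suspect,v1) N3.N1=(alive,v0) N3.N2=(dead,v2) N3.N3=(suspect,v1)

Answer: N0=alive,1 N1=alive,0 N2=dead,2 N3=suspect,1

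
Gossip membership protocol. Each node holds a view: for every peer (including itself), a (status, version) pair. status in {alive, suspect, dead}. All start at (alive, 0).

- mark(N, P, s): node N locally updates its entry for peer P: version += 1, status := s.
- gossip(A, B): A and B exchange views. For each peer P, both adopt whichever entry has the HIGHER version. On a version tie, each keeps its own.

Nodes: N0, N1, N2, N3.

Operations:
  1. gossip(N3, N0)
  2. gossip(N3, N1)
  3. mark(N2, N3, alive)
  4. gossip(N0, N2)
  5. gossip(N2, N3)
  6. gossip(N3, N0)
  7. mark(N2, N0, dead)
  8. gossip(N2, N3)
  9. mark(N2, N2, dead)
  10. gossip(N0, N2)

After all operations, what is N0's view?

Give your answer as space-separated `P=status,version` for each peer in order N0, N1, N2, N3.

Answer: N0=dead,1 N1=alive,0 N2=dead,1 N3=alive,1

Derivation:
Op 1: gossip N3<->N0 -> N3.N0=(alive,v0) N3.N1=(alive,v0) N3.N2=(alive,v0) N3.N3=(alive,v0) | N0.N0=(alive,v0) N0.N1=(alive,v0) N0.N2=(alive,v0) N0.N3=(alive,v0)
Op 2: gossip N3<->N1 -> N3.N0=(alive,v0) N3.N1=(alive,v0) N3.N2=(alive,v0) N3.N3=(alive,v0) | N1.N0=(alive,v0) N1.N1=(alive,v0) N1.N2=(alive,v0) N1.N3=(alive,v0)
Op 3: N2 marks N3=alive -> (alive,v1)
Op 4: gossip N0<->N2 -> N0.N0=(alive,v0) N0.N1=(alive,v0) N0.N2=(alive,v0) N0.N3=(alive,v1) | N2.N0=(alive,v0) N2.N1=(alive,v0) N2.N2=(alive,v0) N2.N3=(alive,v1)
Op 5: gossip N2<->N3 -> N2.N0=(alive,v0) N2.N1=(alive,v0) N2.N2=(alive,v0) N2.N3=(alive,v1) | N3.N0=(alive,v0) N3.N1=(alive,v0) N3.N2=(alive,v0) N3.N3=(alive,v1)
Op 6: gossip N3<->N0 -> N3.N0=(alive,v0) N3.N1=(alive,v0) N3.N2=(alive,v0) N3.N3=(alive,v1) | N0.N0=(alive,v0) N0.N1=(alive,v0) N0.N2=(alive,v0) N0.N3=(alive,v1)
Op 7: N2 marks N0=dead -> (dead,v1)
Op 8: gossip N2<->N3 -> N2.N0=(dead,v1) N2.N1=(alive,v0) N2.N2=(alive,v0) N2.N3=(alive,v1) | N3.N0=(dead,v1) N3.N1=(alive,v0) N3.N2=(alive,v0) N3.N3=(alive,v1)
Op 9: N2 marks N2=dead -> (dead,v1)
Op 10: gossip N0<->N2 -> N0.N0=(dead,v1) N0.N1=(alive,v0) N0.N2=(dead,v1) N0.N3=(alive,v1) | N2.N0=(dead,v1) N2.N1=(alive,v0) N2.N2=(dead,v1) N2.N3=(alive,v1)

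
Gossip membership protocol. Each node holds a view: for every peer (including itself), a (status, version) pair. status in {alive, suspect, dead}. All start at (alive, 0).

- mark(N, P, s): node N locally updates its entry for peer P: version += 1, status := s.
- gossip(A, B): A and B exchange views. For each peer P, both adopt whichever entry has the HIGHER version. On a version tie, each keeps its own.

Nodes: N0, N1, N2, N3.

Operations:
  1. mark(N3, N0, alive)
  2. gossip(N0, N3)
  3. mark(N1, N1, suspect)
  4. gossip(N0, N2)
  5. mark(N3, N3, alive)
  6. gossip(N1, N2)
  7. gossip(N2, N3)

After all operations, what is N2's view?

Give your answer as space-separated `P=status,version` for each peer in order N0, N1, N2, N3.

Op 1: N3 marks N0=alive -> (alive,v1)
Op 2: gossip N0<->N3 -> N0.N0=(alive,v1) N0.N1=(alive,v0) N0.N2=(alive,v0) N0.N3=(alive,v0) | N3.N0=(alive,v1) N3.N1=(alive,v0) N3.N2=(alive,v0) N3.N3=(alive,v0)
Op 3: N1 marks N1=suspect -> (suspect,v1)
Op 4: gossip N0<->N2 -> N0.N0=(alive,v1) N0.N1=(alive,v0) N0.N2=(alive,v0) N0.N3=(alive,v0) | N2.N0=(alive,v1) N2.N1=(alive,v0) N2.N2=(alive,v0) N2.N3=(alive,v0)
Op 5: N3 marks N3=alive -> (alive,v1)
Op 6: gossip N1<->N2 -> N1.N0=(alive,v1) N1.N1=(suspect,v1) N1.N2=(alive,v0) N1.N3=(alive,v0) | N2.N0=(alive,v1) N2.N1=(suspect,v1) N2.N2=(alive,v0) N2.N3=(alive,v0)
Op 7: gossip N2<->N3 -> N2.N0=(alive,v1) N2.N1=(suspect,v1) N2.N2=(alive,v0) N2.N3=(alive,v1) | N3.N0=(alive,v1) N3.N1=(suspect,v1) N3.N2=(alive,v0) N3.N3=(alive,v1)

Answer: N0=alive,1 N1=suspect,1 N2=alive,0 N3=alive,1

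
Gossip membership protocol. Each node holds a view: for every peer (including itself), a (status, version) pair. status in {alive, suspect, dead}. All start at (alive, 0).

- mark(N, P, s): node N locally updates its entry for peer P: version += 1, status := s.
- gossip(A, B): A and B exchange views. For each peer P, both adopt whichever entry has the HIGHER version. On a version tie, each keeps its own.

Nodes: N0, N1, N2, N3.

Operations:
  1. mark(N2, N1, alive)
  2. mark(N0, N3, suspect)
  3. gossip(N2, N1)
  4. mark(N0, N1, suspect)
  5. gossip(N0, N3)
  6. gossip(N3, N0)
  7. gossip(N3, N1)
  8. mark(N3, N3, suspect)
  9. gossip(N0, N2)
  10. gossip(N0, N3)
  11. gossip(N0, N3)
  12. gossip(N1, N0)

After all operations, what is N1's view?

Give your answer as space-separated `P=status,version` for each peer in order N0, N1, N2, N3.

Answer: N0=alive,0 N1=alive,1 N2=alive,0 N3=suspect,2

Derivation:
Op 1: N2 marks N1=alive -> (alive,v1)
Op 2: N0 marks N3=suspect -> (suspect,v1)
Op 3: gossip N2<->N1 -> N2.N0=(alive,v0) N2.N1=(alive,v1) N2.N2=(alive,v0) N2.N3=(alive,v0) | N1.N0=(alive,v0) N1.N1=(alive,v1) N1.N2=(alive,v0) N1.N3=(alive,v0)
Op 4: N0 marks N1=suspect -> (suspect,v1)
Op 5: gossip N0<->N3 -> N0.N0=(alive,v0) N0.N1=(suspect,v1) N0.N2=(alive,v0) N0.N3=(suspect,v1) | N3.N0=(alive,v0) N3.N1=(suspect,v1) N3.N2=(alive,v0) N3.N3=(suspect,v1)
Op 6: gossip N3<->N0 -> N3.N0=(alive,v0) N3.N1=(suspect,v1) N3.N2=(alive,v0) N3.N3=(suspect,v1) | N0.N0=(alive,v0) N0.N1=(suspect,v1) N0.N2=(alive,v0) N0.N3=(suspect,v1)
Op 7: gossip N3<->N1 -> N3.N0=(alive,v0) N3.N1=(suspect,v1) N3.N2=(alive,v0) N3.N3=(suspect,v1) | N1.N0=(alive,v0) N1.N1=(alive,v1) N1.N2=(alive,v0) N1.N3=(suspect,v1)
Op 8: N3 marks N3=suspect -> (suspect,v2)
Op 9: gossip N0<->N2 -> N0.N0=(alive,v0) N0.N1=(suspect,v1) N0.N2=(alive,v0) N0.N3=(suspect,v1) | N2.N0=(alive,v0) N2.N1=(alive,v1) N2.N2=(alive,v0) N2.N3=(suspect,v1)
Op 10: gossip N0<->N3 -> N0.N0=(alive,v0) N0.N1=(suspect,v1) N0.N2=(alive,v0) N0.N3=(suspect,v2) | N3.N0=(alive,v0) N3.N1=(suspect,v1) N3.N2=(alive,v0) N3.N3=(suspect,v2)
Op 11: gossip N0<->N3 -> N0.N0=(alive,v0) N0.N1=(suspect,v1) N0.N2=(alive,v0) N0.N3=(suspect,v2) | N3.N0=(alive,v0) N3.N1=(suspect,v1) N3.N2=(alive,v0) N3.N3=(suspect,v2)
Op 12: gossip N1<->N0 -> N1.N0=(alive,v0) N1.N1=(alive,v1) N1.N2=(alive,v0) N1.N3=(suspect,v2) | N0.N0=(alive,v0) N0.N1=(suspect,v1) N0.N2=(alive,v0) N0.N3=(suspect,v2)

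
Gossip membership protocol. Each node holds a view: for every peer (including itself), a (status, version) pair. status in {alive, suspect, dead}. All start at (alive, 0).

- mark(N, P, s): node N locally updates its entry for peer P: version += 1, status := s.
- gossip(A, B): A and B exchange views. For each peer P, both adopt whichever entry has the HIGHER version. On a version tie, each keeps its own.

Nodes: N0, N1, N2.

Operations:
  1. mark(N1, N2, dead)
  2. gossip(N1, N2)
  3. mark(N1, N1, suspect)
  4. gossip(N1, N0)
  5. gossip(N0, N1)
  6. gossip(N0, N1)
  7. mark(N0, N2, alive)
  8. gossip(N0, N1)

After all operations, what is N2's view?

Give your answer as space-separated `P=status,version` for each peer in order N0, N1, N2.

Answer: N0=alive,0 N1=alive,0 N2=dead,1

Derivation:
Op 1: N1 marks N2=dead -> (dead,v1)
Op 2: gossip N1<->N2 -> N1.N0=(alive,v0) N1.N1=(alive,v0) N1.N2=(dead,v1) | N2.N0=(alive,v0) N2.N1=(alive,v0) N2.N2=(dead,v1)
Op 3: N1 marks N1=suspect -> (suspect,v1)
Op 4: gossip N1<->N0 -> N1.N0=(alive,v0) N1.N1=(suspect,v1) N1.N2=(dead,v1) | N0.N0=(alive,v0) N0.N1=(suspect,v1) N0.N2=(dead,v1)
Op 5: gossip N0<->N1 -> N0.N0=(alive,v0) N0.N1=(suspect,v1) N0.N2=(dead,v1) | N1.N0=(alive,v0) N1.N1=(suspect,v1) N1.N2=(dead,v1)
Op 6: gossip N0<->N1 -> N0.N0=(alive,v0) N0.N1=(suspect,v1) N0.N2=(dead,v1) | N1.N0=(alive,v0) N1.N1=(suspect,v1) N1.N2=(dead,v1)
Op 7: N0 marks N2=alive -> (alive,v2)
Op 8: gossip N0<->N1 -> N0.N0=(alive,v0) N0.N1=(suspect,v1) N0.N2=(alive,v2) | N1.N0=(alive,v0) N1.N1=(suspect,v1) N1.N2=(alive,v2)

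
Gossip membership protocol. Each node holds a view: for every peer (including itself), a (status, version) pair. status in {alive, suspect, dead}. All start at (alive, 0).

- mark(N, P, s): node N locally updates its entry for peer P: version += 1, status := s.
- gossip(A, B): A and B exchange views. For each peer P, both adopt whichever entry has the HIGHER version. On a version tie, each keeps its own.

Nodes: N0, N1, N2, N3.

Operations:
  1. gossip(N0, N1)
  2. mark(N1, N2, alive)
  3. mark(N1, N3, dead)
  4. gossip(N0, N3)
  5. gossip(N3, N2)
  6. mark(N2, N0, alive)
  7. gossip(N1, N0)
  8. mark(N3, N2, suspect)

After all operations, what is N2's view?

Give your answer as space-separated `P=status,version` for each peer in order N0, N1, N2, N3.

Answer: N0=alive,1 N1=alive,0 N2=alive,0 N3=alive,0

Derivation:
Op 1: gossip N0<->N1 -> N0.N0=(alive,v0) N0.N1=(alive,v0) N0.N2=(alive,v0) N0.N3=(alive,v0) | N1.N0=(alive,v0) N1.N1=(alive,v0) N1.N2=(alive,v0) N1.N3=(alive,v0)
Op 2: N1 marks N2=alive -> (alive,v1)
Op 3: N1 marks N3=dead -> (dead,v1)
Op 4: gossip N0<->N3 -> N0.N0=(alive,v0) N0.N1=(alive,v0) N0.N2=(alive,v0) N0.N3=(alive,v0) | N3.N0=(alive,v0) N3.N1=(alive,v0) N3.N2=(alive,v0) N3.N3=(alive,v0)
Op 5: gossip N3<->N2 -> N3.N0=(alive,v0) N3.N1=(alive,v0) N3.N2=(alive,v0) N3.N3=(alive,v0) | N2.N0=(alive,v0) N2.N1=(alive,v0) N2.N2=(alive,v0) N2.N3=(alive,v0)
Op 6: N2 marks N0=alive -> (alive,v1)
Op 7: gossip N1<->N0 -> N1.N0=(alive,v0) N1.N1=(alive,v0) N1.N2=(alive,v1) N1.N3=(dead,v1) | N0.N0=(alive,v0) N0.N1=(alive,v0) N0.N2=(alive,v1) N0.N3=(dead,v1)
Op 8: N3 marks N2=suspect -> (suspect,v1)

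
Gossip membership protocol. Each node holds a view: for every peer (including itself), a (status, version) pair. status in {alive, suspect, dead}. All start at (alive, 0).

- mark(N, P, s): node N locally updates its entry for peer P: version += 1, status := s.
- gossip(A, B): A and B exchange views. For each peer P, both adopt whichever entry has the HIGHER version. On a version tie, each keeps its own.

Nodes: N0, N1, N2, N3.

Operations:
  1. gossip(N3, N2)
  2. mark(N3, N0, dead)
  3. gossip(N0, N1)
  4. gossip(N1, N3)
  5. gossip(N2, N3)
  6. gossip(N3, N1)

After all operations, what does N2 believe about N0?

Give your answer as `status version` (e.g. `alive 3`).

Op 1: gossip N3<->N2 -> N3.N0=(alive,v0) N3.N1=(alive,v0) N3.N2=(alive,v0) N3.N3=(alive,v0) | N2.N0=(alive,v0) N2.N1=(alive,v0) N2.N2=(alive,v0) N2.N3=(alive,v0)
Op 2: N3 marks N0=dead -> (dead,v1)
Op 3: gossip N0<->N1 -> N0.N0=(alive,v0) N0.N1=(alive,v0) N0.N2=(alive,v0) N0.N3=(alive,v0) | N1.N0=(alive,v0) N1.N1=(alive,v0) N1.N2=(alive,v0) N1.N3=(alive,v0)
Op 4: gossip N1<->N3 -> N1.N0=(dead,v1) N1.N1=(alive,v0) N1.N2=(alive,v0) N1.N3=(alive,v0) | N3.N0=(dead,v1) N3.N1=(alive,v0) N3.N2=(alive,v0) N3.N3=(alive,v0)
Op 5: gossip N2<->N3 -> N2.N0=(dead,v1) N2.N1=(alive,v0) N2.N2=(alive,v0) N2.N3=(alive,v0) | N3.N0=(dead,v1) N3.N1=(alive,v0) N3.N2=(alive,v0) N3.N3=(alive,v0)
Op 6: gossip N3<->N1 -> N3.N0=(dead,v1) N3.N1=(alive,v0) N3.N2=(alive,v0) N3.N3=(alive,v0) | N1.N0=(dead,v1) N1.N1=(alive,v0) N1.N2=(alive,v0) N1.N3=(alive,v0)

Answer: dead 1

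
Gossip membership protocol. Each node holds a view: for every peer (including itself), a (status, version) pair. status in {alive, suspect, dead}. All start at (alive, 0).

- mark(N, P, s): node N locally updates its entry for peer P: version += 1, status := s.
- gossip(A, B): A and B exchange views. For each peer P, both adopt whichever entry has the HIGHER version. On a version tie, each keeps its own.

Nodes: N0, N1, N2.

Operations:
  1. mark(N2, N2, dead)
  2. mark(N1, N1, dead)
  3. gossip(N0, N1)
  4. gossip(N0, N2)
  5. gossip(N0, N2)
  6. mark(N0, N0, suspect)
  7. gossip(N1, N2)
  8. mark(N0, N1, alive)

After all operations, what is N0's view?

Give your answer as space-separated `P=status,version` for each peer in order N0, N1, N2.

Op 1: N2 marks N2=dead -> (dead,v1)
Op 2: N1 marks N1=dead -> (dead,v1)
Op 3: gossip N0<->N1 -> N0.N0=(alive,v0) N0.N1=(dead,v1) N0.N2=(alive,v0) | N1.N0=(alive,v0) N1.N1=(dead,v1) N1.N2=(alive,v0)
Op 4: gossip N0<->N2 -> N0.N0=(alive,v0) N0.N1=(dead,v1) N0.N2=(dead,v1) | N2.N0=(alive,v0) N2.N1=(dead,v1) N2.N2=(dead,v1)
Op 5: gossip N0<->N2 -> N0.N0=(alive,v0) N0.N1=(dead,v1) N0.N2=(dead,v1) | N2.N0=(alive,v0) N2.N1=(dead,v1) N2.N2=(dead,v1)
Op 6: N0 marks N0=suspect -> (suspect,v1)
Op 7: gossip N1<->N2 -> N1.N0=(alive,v0) N1.N1=(dead,v1) N1.N2=(dead,v1) | N2.N0=(alive,v0) N2.N1=(dead,v1) N2.N2=(dead,v1)
Op 8: N0 marks N1=alive -> (alive,v2)

Answer: N0=suspect,1 N1=alive,2 N2=dead,1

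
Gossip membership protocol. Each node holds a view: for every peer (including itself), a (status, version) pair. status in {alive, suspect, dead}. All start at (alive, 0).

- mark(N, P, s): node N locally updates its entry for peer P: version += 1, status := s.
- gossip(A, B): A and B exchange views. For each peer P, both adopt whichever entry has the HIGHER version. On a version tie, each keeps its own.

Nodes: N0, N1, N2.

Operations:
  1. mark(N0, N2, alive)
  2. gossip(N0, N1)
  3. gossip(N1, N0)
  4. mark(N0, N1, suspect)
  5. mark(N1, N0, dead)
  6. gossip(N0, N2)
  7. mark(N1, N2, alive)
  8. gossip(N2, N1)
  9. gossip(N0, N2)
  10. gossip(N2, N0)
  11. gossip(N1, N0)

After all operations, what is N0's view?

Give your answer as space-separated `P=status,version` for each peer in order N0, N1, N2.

Op 1: N0 marks N2=alive -> (alive,v1)
Op 2: gossip N0<->N1 -> N0.N0=(alive,v0) N0.N1=(alive,v0) N0.N2=(alive,v1) | N1.N0=(alive,v0) N1.N1=(alive,v0) N1.N2=(alive,v1)
Op 3: gossip N1<->N0 -> N1.N0=(alive,v0) N1.N1=(alive,v0) N1.N2=(alive,v1) | N0.N0=(alive,v0) N0.N1=(alive,v0) N0.N2=(alive,v1)
Op 4: N0 marks N1=suspect -> (suspect,v1)
Op 5: N1 marks N0=dead -> (dead,v1)
Op 6: gossip N0<->N2 -> N0.N0=(alive,v0) N0.N1=(suspect,v1) N0.N2=(alive,v1) | N2.N0=(alive,v0) N2.N1=(suspect,v1) N2.N2=(alive,v1)
Op 7: N1 marks N2=alive -> (alive,v2)
Op 8: gossip N2<->N1 -> N2.N0=(dead,v1) N2.N1=(suspect,v1) N2.N2=(alive,v2) | N1.N0=(dead,v1) N1.N1=(suspect,v1) N1.N2=(alive,v2)
Op 9: gossip N0<->N2 -> N0.N0=(dead,v1) N0.N1=(suspect,v1) N0.N2=(alive,v2) | N2.N0=(dead,v1) N2.N1=(suspect,v1) N2.N2=(alive,v2)
Op 10: gossip N2<->N0 -> N2.N0=(dead,v1) N2.N1=(suspect,v1) N2.N2=(alive,v2) | N0.N0=(dead,v1) N0.N1=(suspect,v1) N0.N2=(alive,v2)
Op 11: gossip N1<->N0 -> N1.N0=(dead,v1) N1.N1=(suspect,v1) N1.N2=(alive,v2) | N0.N0=(dead,v1) N0.N1=(suspect,v1) N0.N2=(alive,v2)

Answer: N0=dead,1 N1=suspect,1 N2=alive,2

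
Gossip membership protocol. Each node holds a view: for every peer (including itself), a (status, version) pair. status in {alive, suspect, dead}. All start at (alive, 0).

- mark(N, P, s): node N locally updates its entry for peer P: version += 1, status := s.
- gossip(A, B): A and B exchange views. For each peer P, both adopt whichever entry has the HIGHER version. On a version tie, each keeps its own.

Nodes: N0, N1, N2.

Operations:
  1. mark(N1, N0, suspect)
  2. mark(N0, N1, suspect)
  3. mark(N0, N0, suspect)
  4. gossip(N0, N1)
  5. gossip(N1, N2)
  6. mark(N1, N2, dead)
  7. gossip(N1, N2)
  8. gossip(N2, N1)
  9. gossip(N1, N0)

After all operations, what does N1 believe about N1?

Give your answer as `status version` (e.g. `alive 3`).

Op 1: N1 marks N0=suspect -> (suspect,v1)
Op 2: N0 marks N1=suspect -> (suspect,v1)
Op 3: N0 marks N0=suspect -> (suspect,v1)
Op 4: gossip N0<->N1 -> N0.N0=(suspect,v1) N0.N1=(suspect,v1) N0.N2=(alive,v0) | N1.N0=(suspect,v1) N1.N1=(suspect,v1) N1.N2=(alive,v0)
Op 5: gossip N1<->N2 -> N1.N0=(suspect,v1) N1.N1=(suspect,v1) N1.N2=(alive,v0) | N2.N0=(suspect,v1) N2.N1=(suspect,v1) N2.N2=(alive,v0)
Op 6: N1 marks N2=dead -> (dead,v1)
Op 7: gossip N1<->N2 -> N1.N0=(suspect,v1) N1.N1=(suspect,v1) N1.N2=(dead,v1) | N2.N0=(suspect,v1) N2.N1=(suspect,v1) N2.N2=(dead,v1)
Op 8: gossip N2<->N1 -> N2.N0=(suspect,v1) N2.N1=(suspect,v1) N2.N2=(dead,v1) | N1.N0=(suspect,v1) N1.N1=(suspect,v1) N1.N2=(dead,v1)
Op 9: gossip N1<->N0 -> N1.N0=(suspect,v1) N1.N1=(suspect,v1) N1.N2=(dead,v1) | N0.N0=(suspect,v1) N0.N1=(suspect,v1) N0.N2=(dead,v1)

Answer: suspect 1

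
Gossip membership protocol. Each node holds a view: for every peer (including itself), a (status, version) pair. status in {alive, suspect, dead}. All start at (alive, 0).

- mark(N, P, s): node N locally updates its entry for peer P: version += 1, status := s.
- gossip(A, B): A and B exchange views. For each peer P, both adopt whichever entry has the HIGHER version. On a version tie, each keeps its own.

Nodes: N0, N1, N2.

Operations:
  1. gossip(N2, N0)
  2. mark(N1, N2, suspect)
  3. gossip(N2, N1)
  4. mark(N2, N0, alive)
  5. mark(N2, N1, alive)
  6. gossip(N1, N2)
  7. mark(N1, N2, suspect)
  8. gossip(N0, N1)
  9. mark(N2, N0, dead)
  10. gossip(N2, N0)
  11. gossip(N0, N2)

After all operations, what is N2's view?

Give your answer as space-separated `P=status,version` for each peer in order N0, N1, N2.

Answer: N0=dead,2 N1=alive,1 N2=suspect,2

Derivation:
Op 1: gossip N2<->N0 -> N2.N0=(alive,v0) N2.N1=(alive,v0) N2.N2=(alive,v0) | N0.N0=(alive,v0) N0.N1=(alive,v0) N0.N2=(alive,v0)
Op 2: N1 marks N2=suspect -> (suspect,v1)
Op 3: gossip N2<->N1 -> N2.N0=(alive,v0) N2.N1=(alive,v0) N2.N2=(suspect,v1) | N1.N0=(alive,v0) N1.N1=(alive,v0) N1.N2=(suspect,v1)
Op 4: N2 marks N0=alive -> (alive,v1)
Op 5: N2 marks N1=alive -> (alive,v1)
Op 6: gossip N1<->N2 -> N1.N0=(alive,v1) N1.N1=(alive,v1) N1.N2=(suspect,v1) | N2.N0=(alive,v1) N2.N1=(alive,v1) N2.N2=(suspect,v1)
Op 7: N1 marks N2=suspect -> (suspect,v2)
Op 8: gossip N0<->N1 -> N0.N0=(alive,v1) N0.N1=(alive,v1) N0.N2=(suspect,v2) | N1.N0=(alive,v1) N1.N1=(alive,v1) N1.N2=(suspect,v2)
Op 9: N2 marks N0=dead -> (dead,v2)
Op 10: gossip N2<->N0 -> N2.N0=(dead,v2) N2.N1=(alive,v1) N2.N2=(suspect,v2) | N0.N0=(dead,v2) N0.N1=(alive,v1) N0.N2=(suspect,v2)
Op 11: gossip N0<->N2 -> N0.N0=(dead,v2) N0.N1=(alive,v1) N0.N2=(suspect,v2) | N2.N0=(dead,v2) N2.N1=(alive,v1) N2.N2=(suspect,v2)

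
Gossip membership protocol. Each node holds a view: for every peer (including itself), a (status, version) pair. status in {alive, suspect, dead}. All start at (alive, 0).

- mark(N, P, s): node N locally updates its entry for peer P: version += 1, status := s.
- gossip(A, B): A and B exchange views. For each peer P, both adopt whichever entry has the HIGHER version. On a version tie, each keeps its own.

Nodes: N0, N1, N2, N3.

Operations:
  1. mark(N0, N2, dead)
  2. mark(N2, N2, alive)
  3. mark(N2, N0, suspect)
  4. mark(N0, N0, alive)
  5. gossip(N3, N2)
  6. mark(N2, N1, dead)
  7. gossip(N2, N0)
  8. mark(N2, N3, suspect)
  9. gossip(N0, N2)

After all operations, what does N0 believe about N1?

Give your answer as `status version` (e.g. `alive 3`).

Op 1: N0 marks N2=dead -> (dead,v1)
Op 2: N2 marks N2=alive -> (alive,v1)
Op 3: N2 marks N0=suspect -> (suspect,v1)
Op 4: N0 marks N0=alive -> (alive,v1)
Op 5: gossip N3<->N2 -> N3.N0=(suspect,v1) N3.N1=(alive,v0) N3.N2=(alive,v1) N3.N3=(alive,v0) | N2.N0=(suspect,v1) N2.N1=(alive,v0) N2.N2=(alive,v1) N2.N3=(alive,v0)
Op 6: N2 marks N1=dead -> (dead,v1)
Op 7: gossip N2<->N0 -> N2.N0=(suspect,v1) N2.N1=(dead,v1) N2.N2=(alive,v1) N2.N3=(alive,v0) | N0.N0=(alive,v1) N0.N1=(dead,v1) N0.N2=(dead,v1) N0.N3=(alive,v0)
Op 8: N2 marks N3=suspect -> (suspect,v1)
Op 9: gossip N0<->N2 -> N0.N0=(alive,v1) N0.N1=(dead,v1) N0.N2=(dead,v1) N0.N3=(suspect,v1) | N2.N0=(suspect,v1) N2.N1=(dead,v1) N2.N2=(alive,v1) N2.N3=(suspect,v1)

Answer: dead 1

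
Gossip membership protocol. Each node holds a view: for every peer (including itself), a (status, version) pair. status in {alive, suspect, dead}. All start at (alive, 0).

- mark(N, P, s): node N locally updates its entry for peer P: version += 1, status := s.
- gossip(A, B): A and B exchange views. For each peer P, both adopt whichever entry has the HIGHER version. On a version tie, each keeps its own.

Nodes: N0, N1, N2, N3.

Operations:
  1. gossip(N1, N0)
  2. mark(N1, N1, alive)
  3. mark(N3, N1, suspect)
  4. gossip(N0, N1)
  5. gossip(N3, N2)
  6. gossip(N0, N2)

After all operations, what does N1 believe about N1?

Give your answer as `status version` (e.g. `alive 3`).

Answer: alive 1

Derivation:
Op 1: gossip N1<->N0 -> N1.N0=(alive,v0) N1.N1=(alive,v0) N1.N2=(alive,v0) N1.N3=(alive,v0) | N0.N0=(alive,v0) N0.N1=(alive,v0) N0.N2=(alive,v0) N0.N3=(alive,v0)
Op 2: N1 marks N1=alive -> (alive,v1)
Op 3: N3 marks N1=suspect -> (suspect,v1)
Op 4: gossip N0<->N1 -> N0.N0=(alive,v0) N0.N1=(alive,v1) N0.N2=(alive,v0) N0.N3=(alive,v0) | N1.N0=(alive,v0) N1.N1=(alive,v1) N1.N2=(alive,v0) N1.N3=(alive,v0)
Op 5: gossip N3<->N2 -> N3.N0=(alive,v0) N3.N1=(suspect,v1) N3.N2=(alive,v0) N3.N3=(alive,v0) | N2.N0=(alive,v0) N2.N1=(suspect,v1) N2.N2=(alive,v0) N2.N3=(alive,v0)
Op 6: gossip N0<->N2 -> N0.N0=(alive,v0) N0.N1=(alive,v1) N0.N2=(alive,v0) N0.N3=(alive,v0) | N2.N0=(alive,v0) N2.N1=(suspect,v1) N2.N2=(alive,v0) N2.N3=(alive,v0)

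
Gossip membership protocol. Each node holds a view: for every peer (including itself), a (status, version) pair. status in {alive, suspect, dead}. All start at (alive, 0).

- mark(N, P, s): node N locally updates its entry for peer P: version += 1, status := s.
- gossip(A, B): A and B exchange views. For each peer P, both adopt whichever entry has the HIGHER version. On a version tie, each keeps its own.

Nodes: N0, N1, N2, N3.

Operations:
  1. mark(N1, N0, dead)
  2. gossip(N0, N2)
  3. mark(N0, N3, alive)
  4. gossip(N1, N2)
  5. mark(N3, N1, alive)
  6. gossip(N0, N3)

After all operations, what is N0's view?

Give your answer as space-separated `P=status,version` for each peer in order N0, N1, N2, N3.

Op 1: N1 marks N0=dead -> (dead,v1)
Op 2: gossip N0<->N2 -> N0.N0=(alive,v0) N0.N1=(alive,v0) N0.N2=(alive,v0) N0.N3=(alive,v0) | N2.N0=(alive,v0) N2.N1=(alive,v0) N2.N2=(alive,v0) N2.N3=(alive,v0)
Op 3: N0 marks N3=alive -> (alive,v1)
Op 4: gossip N1<->N2 -> N1.N0=(dead,v1) N1.N1=(alive,v0) N1.N2=(alive,v0) N1.N3=(alive,v0) | N2.N0=(dead,v1) N2.N1=(alive,v0) N2.N2=(alive,v0) N2.N3=(alive,v0)
Op 5: N3 marks N1=alive -> (alive,v1)
Op 6: gossip N0<->N3 -> N0.N0=(alive,v0) N0.N1=(alive,v1) N0.N2=(alive,v0) N0.N3=(alive,v1) | N3.N0=(alive,v0) N3.N1=(alive,v1) N3.N2=(alive,v0) N3.N3=(alive,v1)

Answer: N0=alive,0 N1=alive,1 N2=alive,0 N3=alive,1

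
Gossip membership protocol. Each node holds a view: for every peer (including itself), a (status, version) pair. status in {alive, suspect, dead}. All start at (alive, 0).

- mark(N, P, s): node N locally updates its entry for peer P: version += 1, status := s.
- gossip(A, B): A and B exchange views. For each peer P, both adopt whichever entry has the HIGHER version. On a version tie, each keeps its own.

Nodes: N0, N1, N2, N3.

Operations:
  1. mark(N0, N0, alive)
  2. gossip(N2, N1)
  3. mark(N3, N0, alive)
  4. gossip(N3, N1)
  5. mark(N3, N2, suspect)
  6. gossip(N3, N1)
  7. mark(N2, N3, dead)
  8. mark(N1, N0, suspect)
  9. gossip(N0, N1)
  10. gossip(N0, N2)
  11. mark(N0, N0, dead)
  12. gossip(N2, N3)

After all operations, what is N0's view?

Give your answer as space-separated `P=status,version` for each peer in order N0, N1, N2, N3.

Op 1: N0 marks N0=alive -> (alive,v1)
Op 2: gossip N2<->N1 -> N2.N0=(alive,v0) N2.N1=(alive,v0) N2.N2=(alive,v0) N2.N3=(alive,v0) | N1.N0=(alive,v0) N1.N1=(alive,v0) N1.N2=(alive,v0) N1.N3=(alive,v0)
Op 3: N3 marks N0=alive -> (alive,v1)
Op 4: gossip N3<->N1 -> N3.N0=(alive,v1) N3.N1=(alive,v0) N3.N2=(alive,v0) N3.N3=(alive,v0) | N1.N0=(alive,v1) N1.N1=(alive,v0) N1.N2=(alive,v0) N1.N3=(alive,v0)
Op 5: N3 marks N2=suspect -> (suspect,v1)
Op 6: gossip N3<->N1 -> N3.N0=(alive,v1) N3.N1=(alive,v0) N3.N2=(suspect,v1) N3.N3=(alive,v0) | N1.N0=(alive,v1) N1.N1=(alive,v0) N1.N2=(suspect,v1) N1.N3=(alive,v0)
Op 7: N2 marks N3=dead -> (dead,v1)
Op 8: N1 marks N0=suspect -> (suspect,v2)
Op 9: gossip N0<->N1 -> N0.N0=(suspect,v2) N0.N1=(alive,v0) N0.N2=(suspect,v1) N0.N3=(alive,v0) | N1.N0=(suspect,v2) N1.N1=(alive,v0) N1.N2=(suspect,v1) N1.N3=(alive,v0)
Op 10: gossip N0<->N2 -> N0.N0=(suspect,v2) N0.N1=(alive,v0) N0.N2=(suspect,v1) N0.N3=(dead,v1) | N2.N0=(suspect,v2) N2.N1=(alive,v0) N2.N2=(suspect,v1) N2.N3=(dead,v1)
Op 11: N0 marks N0=dead -> (dead,v3)
Op 12: gossip N2<->N3 -> N2.N0=(suspect,v2) N2.N1=(alive,v0) N2.N2=(suspect,v1) N2.N3=(dead,v1) | N3.N0=(suspect,v2) N3.N1=(alive,v0) N3.N2=(suspect,v1) N3.N3=(dead,v1)

Answer: N0=dead,3 N1=alive,0 N2=suspect,1 N3=dead,1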